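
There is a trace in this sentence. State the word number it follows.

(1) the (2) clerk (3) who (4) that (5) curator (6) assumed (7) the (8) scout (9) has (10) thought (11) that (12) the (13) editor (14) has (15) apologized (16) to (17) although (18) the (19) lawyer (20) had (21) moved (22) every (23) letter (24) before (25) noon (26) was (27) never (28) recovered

The displaced element is "the clerk" (word 2).
It is linked across 2 clause boundaries (Ø → that).
It functions as the object of the preposition "to" of "apologized", so the gap sits immediately after word 16 ("to").
Base order: That curator assumed the scout has thought that the editor has apologized to the clerk although the lawyer had moved every letter before noon.

16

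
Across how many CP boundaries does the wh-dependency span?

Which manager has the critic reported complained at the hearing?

"which manager" is extracted from the subject of "complained".
Boundaries crossed, outermost first: [Ø] — 1 in total.

1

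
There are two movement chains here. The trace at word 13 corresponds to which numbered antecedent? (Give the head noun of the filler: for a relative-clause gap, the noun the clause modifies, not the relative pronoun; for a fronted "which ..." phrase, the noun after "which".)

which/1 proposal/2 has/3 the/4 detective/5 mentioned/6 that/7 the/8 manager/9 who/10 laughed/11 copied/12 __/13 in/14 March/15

2

The marked gap is the direct object of "copied".
Its filler is the fronted wh-phrase "which proposal", at word 2.
(The other dependency links word 9 to a gap after word 10.)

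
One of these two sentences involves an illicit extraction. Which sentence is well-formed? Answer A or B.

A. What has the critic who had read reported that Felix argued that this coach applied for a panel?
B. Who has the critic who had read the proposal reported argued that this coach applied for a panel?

In A, the wh-phrase is extracted from inside a complex-NP island (relative clause) (introduced by "who"), which blocks movement.
In B, the extraction path crosses only that-complement boundaries, which are transparent.
So B is grammatical.

B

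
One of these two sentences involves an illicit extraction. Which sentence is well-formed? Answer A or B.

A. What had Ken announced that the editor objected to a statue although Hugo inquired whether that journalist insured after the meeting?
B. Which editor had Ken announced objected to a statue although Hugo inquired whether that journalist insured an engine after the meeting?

In A, the wh-phrase is extracted from inside an adjunct island (introduced by "although"), which blocks movement.
In B, the extraction path crosses only that-complement boundaries, which are transparent.
So B is grammatical.

B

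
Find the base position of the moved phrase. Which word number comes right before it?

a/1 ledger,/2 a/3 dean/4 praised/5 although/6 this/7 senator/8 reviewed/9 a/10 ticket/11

5

The displaced element is "a ledger" (word 2).
It functions as the direct object of "praised", so the gap sits immediately after word 5 ("praised").
Base order: A dean praised a ledger although this senator reviewed a ticket.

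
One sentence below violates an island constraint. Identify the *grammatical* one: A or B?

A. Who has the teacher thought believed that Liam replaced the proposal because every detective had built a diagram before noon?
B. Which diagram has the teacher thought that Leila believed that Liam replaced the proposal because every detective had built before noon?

In B, the wh-phrase is extracted from inside an adjunct island (introduced by "because"), which blocks movement.
In A, the extraction path crosses only that-complement boundaries, which are transparent.
So A is grammatical.

A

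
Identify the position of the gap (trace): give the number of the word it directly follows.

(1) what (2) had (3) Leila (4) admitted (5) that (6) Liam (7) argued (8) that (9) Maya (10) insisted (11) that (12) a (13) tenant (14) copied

14

The displaced element is "what" (word 1).
It is linked across 3 clause boundaries (that → that → that).
It functions as the direct object of "copied", so the gap sits immediately after word 14 ("copied").
Base order: Leila had admitted that Liam argued that Maya insisted that a tenant copied what.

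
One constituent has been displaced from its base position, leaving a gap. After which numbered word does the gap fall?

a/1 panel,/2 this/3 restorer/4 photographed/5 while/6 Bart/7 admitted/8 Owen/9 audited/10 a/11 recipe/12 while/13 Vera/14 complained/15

The displaced element is "a panel" (word 2).
It functions as the direct object of "photographed", so the gap sits immediately after word 5 ("photographed").
Base order: This restorer photographed a panel while Bart admitted Owen audited a recipe while Vera complained.

5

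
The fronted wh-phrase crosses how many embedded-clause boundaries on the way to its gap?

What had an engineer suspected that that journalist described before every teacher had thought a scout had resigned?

"what" is extracted from the object of "described".
Boundaries crossed, outermost first: [that] — 1 in total.

1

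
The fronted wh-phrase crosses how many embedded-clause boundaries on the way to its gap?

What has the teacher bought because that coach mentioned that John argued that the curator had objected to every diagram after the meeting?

0

"what" originates inside the matrix clause — no clause boundary is crossed.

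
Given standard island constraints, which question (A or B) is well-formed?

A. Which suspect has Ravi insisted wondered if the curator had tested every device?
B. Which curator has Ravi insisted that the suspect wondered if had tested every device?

A

In B, the wh-phrase is extracted from inside a wh-island (introduced by "if"), which blocks movement.
In A, the extraction path crosses only that-complement boundaries, which are transparent.
So A is grammatical.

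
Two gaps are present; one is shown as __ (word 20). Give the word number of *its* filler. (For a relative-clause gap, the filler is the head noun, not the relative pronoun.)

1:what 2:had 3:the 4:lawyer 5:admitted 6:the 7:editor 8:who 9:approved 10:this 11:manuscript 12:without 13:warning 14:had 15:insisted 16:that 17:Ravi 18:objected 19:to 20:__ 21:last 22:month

The marked gap is the object of the preposition "to" of "objected".
Its filler is the fronted wh-phrase "what", at word 1.
(The other dependency links word 7 to a gap after word 8.)

1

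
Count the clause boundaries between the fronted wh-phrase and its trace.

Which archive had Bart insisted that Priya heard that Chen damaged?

"which archive" is extracted from the object of "damaged".
Boundaries crossed, outermost first: [that], [that] — 2 in total.

2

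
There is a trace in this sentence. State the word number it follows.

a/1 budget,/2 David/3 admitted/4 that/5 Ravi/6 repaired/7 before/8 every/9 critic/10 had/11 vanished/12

The displaced element is "a budget" (word 2).
It is linked across 1 clause boundary (that).
It functions as the direct object of "repaired", so the gap sits immediately after word 7 ("repaired").
Base order: David admitted that Ravi repaired a budget before every critic had vanished.

7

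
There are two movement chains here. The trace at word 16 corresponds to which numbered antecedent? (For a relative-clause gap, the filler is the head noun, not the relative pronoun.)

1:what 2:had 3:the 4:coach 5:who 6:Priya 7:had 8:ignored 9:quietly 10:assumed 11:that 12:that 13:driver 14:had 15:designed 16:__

The marked gap is the direct object of "designed".
Its filler is the fronted wh-phrase "what", at word 1.
(The other dependency links word 4 to a gap after word 8.)

1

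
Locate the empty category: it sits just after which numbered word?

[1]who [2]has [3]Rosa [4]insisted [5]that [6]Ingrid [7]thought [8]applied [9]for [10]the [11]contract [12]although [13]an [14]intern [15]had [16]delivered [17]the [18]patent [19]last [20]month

7

The displaced element is "who" (word 1).
It is linked across 2 clause boundaries (that → Ø).
It functions as the subject of "applied", so the gap sits immediately after word 7 ("thought").
Base order: Rosa has insisted that Ingrid thought who applied for the contract although an intern had delivered the patent last month.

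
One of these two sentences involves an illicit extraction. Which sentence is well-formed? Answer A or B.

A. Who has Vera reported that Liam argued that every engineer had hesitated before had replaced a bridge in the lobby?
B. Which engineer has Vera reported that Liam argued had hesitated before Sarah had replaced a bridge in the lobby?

B

In A, the wh-phrase is extracted from inside an adjunct island (introduced by "before"), which blocks movement.
In B, the extraction path crosses only that-complement boundaries, which are transparent.
So B is grammatical.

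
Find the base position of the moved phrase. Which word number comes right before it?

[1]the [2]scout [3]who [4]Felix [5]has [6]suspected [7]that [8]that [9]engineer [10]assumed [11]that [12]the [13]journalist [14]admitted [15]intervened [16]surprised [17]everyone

14

The displaced element is "the scout" (word 2).
It is linked across 3 clause boundaries (that → that → Ø).
It functions as the subject of "intervened", so the gap sits immediately after word 14 ("admitted").
Base order: Felix has suspected that that engineer assumed that the journalist admitted that the scout intervened.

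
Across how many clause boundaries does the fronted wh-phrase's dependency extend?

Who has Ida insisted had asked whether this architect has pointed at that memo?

"who" is extracted from the subject of "asked".
Boundaries crossed, outermost first: [Ø] — 1 in total.

1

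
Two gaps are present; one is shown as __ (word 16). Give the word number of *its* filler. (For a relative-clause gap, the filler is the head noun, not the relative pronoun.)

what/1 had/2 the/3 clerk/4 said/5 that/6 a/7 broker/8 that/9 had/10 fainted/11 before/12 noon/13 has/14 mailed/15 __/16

The marked gap is the direct object of "mailed".
Its filler is the fronted wh-phrase "what", at word 1.
(The other dependency links word 8 to a gap after word 9.)

1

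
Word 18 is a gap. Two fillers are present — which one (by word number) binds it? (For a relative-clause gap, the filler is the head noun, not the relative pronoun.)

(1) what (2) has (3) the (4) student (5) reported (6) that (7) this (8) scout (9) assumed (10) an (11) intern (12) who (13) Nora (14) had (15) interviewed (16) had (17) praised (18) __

1

The marked gap is the direct object of "praised".
Its filler is the fronted wh-phrase "what", at word 1.
(The other dependency links word 11 to a gap after word 15.)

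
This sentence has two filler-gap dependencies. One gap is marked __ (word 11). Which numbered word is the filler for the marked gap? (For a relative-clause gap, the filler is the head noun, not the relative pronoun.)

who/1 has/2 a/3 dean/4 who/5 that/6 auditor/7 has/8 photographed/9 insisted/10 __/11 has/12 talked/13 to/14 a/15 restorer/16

1

The marked gap is the subject of "talked".
Its filler is the fronted wh-phrase "who", at word 1.
(The other dependency links word 4 to a gap after word 9.)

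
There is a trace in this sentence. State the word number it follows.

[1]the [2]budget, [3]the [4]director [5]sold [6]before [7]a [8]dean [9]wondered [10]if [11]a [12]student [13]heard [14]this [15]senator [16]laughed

5

The displaced element is "the budget" (word 2).
It functions as the direct object of "sold", so the gap sits immediately after word 5 ("sold").
Base order: The director sold the budget before a dean wondered if a student heard this senator laughed.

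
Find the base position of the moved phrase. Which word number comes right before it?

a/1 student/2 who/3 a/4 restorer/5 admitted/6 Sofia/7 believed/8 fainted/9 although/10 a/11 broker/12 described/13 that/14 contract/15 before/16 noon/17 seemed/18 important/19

8

The displaced element is "a student" (word 2).
It is linked across 2 clause boundaries (Ø → Ø).
It functions as the subject of "fainted", so the gap sits immediately after word 8 ("believed").
Base order: A restorer admitted Sofia believed that a student fainted although a broker described that contract before noon.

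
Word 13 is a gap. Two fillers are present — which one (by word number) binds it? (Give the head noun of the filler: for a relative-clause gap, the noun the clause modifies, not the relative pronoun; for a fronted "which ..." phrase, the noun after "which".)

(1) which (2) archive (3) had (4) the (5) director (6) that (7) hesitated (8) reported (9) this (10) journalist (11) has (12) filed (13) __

2

The marked gap is the direct object of "filed".
Its filler is the fronted wh-phrase "which archive", at word 2.
(The other dependency links word 5 to a gap after word 6.)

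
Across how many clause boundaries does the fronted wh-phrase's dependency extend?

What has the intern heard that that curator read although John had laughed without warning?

1

"what" is extracted from the object of "read".
Boundaries crossed, outermost first: [that] — 1 in total.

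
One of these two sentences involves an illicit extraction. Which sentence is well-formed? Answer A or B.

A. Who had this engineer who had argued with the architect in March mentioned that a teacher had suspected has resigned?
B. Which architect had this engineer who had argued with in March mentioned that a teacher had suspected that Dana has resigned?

In B, the wh-phrase is extracted from inside a complex-NP island (relative clause) (introduced by "who"), which blocks movement.
In A, the extraction path crosses only that-complement boundaries, which are transparent.
So A is grammatical.

A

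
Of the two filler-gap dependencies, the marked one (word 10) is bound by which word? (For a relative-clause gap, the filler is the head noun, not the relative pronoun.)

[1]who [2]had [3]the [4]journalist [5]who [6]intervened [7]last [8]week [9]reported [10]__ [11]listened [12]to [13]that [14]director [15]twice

The marked gap is the subject of "listened".
Its filler is the fronted wh-phrase "who", at word 1.
(The other dependency links word 4 to a gap after word 5.)

1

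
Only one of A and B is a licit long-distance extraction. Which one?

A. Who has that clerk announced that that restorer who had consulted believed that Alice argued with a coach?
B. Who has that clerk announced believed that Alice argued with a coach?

In A, the wh-phrase is extracted from inside a complex-NP island (relative clause) (introduced by "who"), which blocks movement.
In B, the extraction path crosses only that-complement boundaries, which are transparent.
So B is grammatical.

B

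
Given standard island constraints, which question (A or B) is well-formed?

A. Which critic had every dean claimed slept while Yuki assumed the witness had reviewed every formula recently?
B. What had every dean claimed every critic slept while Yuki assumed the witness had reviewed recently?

A

In B, the wh-phrase is extracted from inside an adjunct island (introduced by "while"), which blocks movement.
In A, the extraction path crosses only that-complement boundaries, which are transparent.
So A is grammatical.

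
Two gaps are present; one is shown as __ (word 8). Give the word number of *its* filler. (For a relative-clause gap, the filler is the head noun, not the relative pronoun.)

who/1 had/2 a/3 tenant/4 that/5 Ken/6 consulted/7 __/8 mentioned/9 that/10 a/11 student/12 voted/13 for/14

4

The marked gap is inside the relative clause, the direct object of "consulted".
Its filler is the head noun "tenant" (via "that"), at word 4.
(The other dependency links word 1 to a gap after word 14.)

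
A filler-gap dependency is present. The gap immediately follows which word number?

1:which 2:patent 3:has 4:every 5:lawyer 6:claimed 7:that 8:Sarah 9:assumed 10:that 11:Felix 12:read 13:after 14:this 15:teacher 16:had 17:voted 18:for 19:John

The displaced element is "which patent" (word 2).
It is linked across 2 clause boundaries (that → that).
It functions as the direct object of "read", so the gap sits immediately after word 12 ("read").
Base order: Every lawyer has claimed that Sarah assumed that Felix read which patent after this teacher had voted for John.

12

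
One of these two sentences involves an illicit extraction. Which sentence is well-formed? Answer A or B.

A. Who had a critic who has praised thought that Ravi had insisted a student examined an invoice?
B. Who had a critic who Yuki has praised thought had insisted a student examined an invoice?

B

In A, the wh-phrase is extracted from inside a complex-NP island (relative clause) (introduced by "who"), which blocks movement.
In B, the extraction path crosses only that-complement boundaries, which are transparent.
So B is grammatical.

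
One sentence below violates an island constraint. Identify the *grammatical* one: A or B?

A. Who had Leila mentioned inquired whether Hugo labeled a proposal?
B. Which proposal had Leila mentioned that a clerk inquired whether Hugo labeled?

In B, the wh-phrase is extracted from inside a wh-island (introduced by "whether"), which blocks movement.
In A, the extraction path crosses only that-complement boundaries, which are transparent.
So A is grammatical.

A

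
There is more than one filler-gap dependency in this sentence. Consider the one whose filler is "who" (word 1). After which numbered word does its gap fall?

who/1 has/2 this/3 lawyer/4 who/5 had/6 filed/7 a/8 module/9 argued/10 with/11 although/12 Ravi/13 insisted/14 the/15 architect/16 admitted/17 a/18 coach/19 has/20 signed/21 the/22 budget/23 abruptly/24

The displaced element is "who" (word 1).
It functions as the object of the preposition "with" of "argued", so the gap sits immediately after word 11 ("with").
Base order: This lawyer who had filed a module has argued with who although Ravi insisted the architect admitted a coach has signed the budget abruptly.

11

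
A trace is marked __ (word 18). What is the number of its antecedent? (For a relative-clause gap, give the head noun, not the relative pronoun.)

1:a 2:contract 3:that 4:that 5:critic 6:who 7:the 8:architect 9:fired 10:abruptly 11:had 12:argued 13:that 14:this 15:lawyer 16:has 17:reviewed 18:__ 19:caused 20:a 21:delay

The gap at 18 is the object of "reviewed", inside a relative clause.
The relative pronoun is "that" (word 3); it is bound by the head noun immediately before it.
Its filler is the head noun "contract", at word 2.

2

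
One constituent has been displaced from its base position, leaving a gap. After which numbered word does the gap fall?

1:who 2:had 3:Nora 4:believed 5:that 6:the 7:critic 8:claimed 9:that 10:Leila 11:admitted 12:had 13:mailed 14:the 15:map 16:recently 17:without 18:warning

The displaced element is "who" (word 1).
It is linked across 3 clause boundaries (that → that → Ø).
It functions as the subject of "mailed", so the gap sits immediately after word 11 ("admitted").
Base order: Nora had believed that the critic claimed that Leila admitted that who had mailed the map recently without warning.

11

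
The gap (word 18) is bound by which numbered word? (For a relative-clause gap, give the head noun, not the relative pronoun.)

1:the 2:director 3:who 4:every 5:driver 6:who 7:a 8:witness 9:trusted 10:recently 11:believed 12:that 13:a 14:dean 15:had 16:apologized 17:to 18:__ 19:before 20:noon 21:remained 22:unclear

The gap at 18 is the prepositional object of "apologized", inside a relative clause.
The relative pronoun is "who" (word 3); it is bound by the head noun immediately before it.
Its filler is the head noun "director", at word 2.

2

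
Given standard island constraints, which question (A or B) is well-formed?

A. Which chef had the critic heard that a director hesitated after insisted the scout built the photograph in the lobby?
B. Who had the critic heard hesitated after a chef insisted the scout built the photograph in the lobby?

B

In A, the wh-phrase is extracted from inside an adjunct island (introduced by "after"), which blocks movement.
In B, the extraction path crosses only that-complement boundaries, which are transparent.
So B is grammatical.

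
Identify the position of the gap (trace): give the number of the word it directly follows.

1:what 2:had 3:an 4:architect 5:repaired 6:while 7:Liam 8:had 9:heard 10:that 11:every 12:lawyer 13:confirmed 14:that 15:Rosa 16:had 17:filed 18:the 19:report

5

The displaced element is "what" (word 1).
It functions as the direct object of "repaired", so the gap sits immediately after word 5 ("repaired").
Base order: An architect had repaired what while Liam had heard that every lawyer confirmed that Rosa had filed the report.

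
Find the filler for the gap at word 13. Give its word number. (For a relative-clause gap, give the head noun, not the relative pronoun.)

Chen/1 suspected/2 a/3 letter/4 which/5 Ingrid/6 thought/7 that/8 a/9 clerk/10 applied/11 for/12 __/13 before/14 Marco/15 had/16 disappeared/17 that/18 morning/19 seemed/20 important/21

The gap at 13 is the prepositional object of "applied", inside a relative clause.
The relative pronoun is "which" (word 5); it is bound by the head noun immediately before it.
Its filler is the head noun "letter", at word 4.

4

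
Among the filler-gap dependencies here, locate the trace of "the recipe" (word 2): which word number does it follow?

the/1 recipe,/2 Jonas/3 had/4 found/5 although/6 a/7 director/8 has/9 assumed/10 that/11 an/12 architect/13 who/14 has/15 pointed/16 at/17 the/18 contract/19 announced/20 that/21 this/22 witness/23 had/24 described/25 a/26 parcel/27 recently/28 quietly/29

5

The displaced element is "the recipe" (word 2).
It functions as the direct object of "found", so the gap sits immediately after word 5 ("found").
Base order: Jonas had found the recipe although a director has assumed that an architect who has pointed at the contract announced that this witness had described a parcel recently quietly.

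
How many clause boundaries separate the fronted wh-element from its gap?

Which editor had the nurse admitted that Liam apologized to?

"which editor" is extracted from the PP object of "apologized".
Boundaries crossed, outermost first: [that] — 1 in total.

1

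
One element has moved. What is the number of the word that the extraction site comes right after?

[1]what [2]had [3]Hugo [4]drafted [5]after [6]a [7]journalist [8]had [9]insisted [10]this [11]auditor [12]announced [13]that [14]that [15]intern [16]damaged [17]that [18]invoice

The displaced element is "what" (word 1).
It functions as the direct object of "drafted", so the gap sits immediately after word 4 ("drafted").
Base order: Hugo had drafted what after a journalist had insisted this auditor announced that that intern damaged that invoice.

4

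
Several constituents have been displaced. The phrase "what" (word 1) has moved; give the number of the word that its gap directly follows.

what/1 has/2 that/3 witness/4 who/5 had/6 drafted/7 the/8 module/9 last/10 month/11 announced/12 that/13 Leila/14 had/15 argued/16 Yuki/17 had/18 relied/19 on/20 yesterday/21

20

The displaced element is "what" (word 1).
It is linked across 2 clause boundaries (that → Ø).
It functions as the object of the preposition "on" of "relied", so the gap sits immediately after word 20 ("on").
Base order: That witness who had drafted the module last month has announced that Leila had argued Yuki had relied on what yesterday.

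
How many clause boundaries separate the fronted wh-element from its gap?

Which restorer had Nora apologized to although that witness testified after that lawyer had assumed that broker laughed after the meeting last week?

0

"which restorer" originates inside the matrix clause — no clause boundary is crossed.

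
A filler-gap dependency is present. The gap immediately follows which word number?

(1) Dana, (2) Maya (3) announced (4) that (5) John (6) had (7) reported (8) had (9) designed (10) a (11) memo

The displaced element is "Dana" (word 1).
It is linked across 2 clause boundaries (that → Ø).
It functions as the subject of "designed", so the gap sits immediately after word 7 ("reported").
Base order: Maya announced that John had reported Dana had designed a memo.

7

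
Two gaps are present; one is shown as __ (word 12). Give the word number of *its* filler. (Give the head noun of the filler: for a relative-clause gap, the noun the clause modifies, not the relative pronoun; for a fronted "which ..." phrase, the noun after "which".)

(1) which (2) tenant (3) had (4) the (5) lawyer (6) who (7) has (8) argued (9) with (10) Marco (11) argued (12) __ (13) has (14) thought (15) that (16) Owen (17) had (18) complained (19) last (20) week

The marked gap is the subject of "thought".
Its filler is the fronted wh-phrase "which tenant", at word 2.
(The other dependency links word 5 to a gap after word 6.)

2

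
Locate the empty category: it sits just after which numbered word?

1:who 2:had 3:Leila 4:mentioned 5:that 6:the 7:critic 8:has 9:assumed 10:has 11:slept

The displaced element is "who" (word 1).
It is linked across 2 clause boundaries (that → Ø).
It functions as the subject of "slept", so the gap sits immediately after word 9 ("assumed").
Base order: Leila had mentioned that the critic has assumed who has slept.

9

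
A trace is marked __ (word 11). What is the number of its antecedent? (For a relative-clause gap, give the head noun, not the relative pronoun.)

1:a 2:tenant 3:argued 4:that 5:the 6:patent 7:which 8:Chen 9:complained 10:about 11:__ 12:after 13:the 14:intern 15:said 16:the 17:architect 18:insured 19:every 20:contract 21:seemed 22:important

6

The gap at 11 is the prepositional object of "complained", inside a relative clause.
The relative pronoun is "which" (word 7); it is bound by the head noun immediately before it.
Its filler is the head noun "patent", at word 6.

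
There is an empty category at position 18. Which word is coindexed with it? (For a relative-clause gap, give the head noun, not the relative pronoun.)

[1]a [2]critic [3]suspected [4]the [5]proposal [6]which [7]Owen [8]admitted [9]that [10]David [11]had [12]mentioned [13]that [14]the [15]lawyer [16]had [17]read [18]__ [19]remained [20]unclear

The gap at 18 is the object of "read", inside a relative clause.
The relative pronoun is "which" (word 6); it is bound by the head noun immediately before it.
Its filler is the head noun "proposal", at word 5.

5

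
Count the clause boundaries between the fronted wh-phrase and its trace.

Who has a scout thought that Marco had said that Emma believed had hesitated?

3

"who" is extracted from the subject of "hesitated".
Boundaries crossed, outermost first: [that], [that], [Ø] — 3 in total.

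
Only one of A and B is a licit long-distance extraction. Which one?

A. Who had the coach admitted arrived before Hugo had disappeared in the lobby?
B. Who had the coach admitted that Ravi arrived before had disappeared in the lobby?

A

In B, the wh-phrase is extracted from inside an adjunct island (introduced by "before"), which blocks movement.
In A, the extraction path crosses only that-complement boundaries, which are transparent.
So A is grammatical.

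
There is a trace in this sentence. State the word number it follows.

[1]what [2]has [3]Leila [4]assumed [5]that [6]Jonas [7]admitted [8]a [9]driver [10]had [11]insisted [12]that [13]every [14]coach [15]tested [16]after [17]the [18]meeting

The displaced element is "what" (word 1).
It is linked across 3 clause boundaries (that → Ø → that).
It functions as the direct object of "tested", so the gap sits immediately after word 15 ("tested").
Base order: Leila has assumed that Jonas admitted a driver had insisted that every coach tested what after the meeting.

15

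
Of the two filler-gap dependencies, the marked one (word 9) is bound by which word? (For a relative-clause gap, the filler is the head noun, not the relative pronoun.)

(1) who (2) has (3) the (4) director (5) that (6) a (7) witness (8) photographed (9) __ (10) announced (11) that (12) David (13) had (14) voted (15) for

4

The marked gap is inside the relative clause, the direct object of "photographed".
Its filler is the head noun "director" (via "that"), at word 4.
(The other dependency links word 1 to a gap after word 15.)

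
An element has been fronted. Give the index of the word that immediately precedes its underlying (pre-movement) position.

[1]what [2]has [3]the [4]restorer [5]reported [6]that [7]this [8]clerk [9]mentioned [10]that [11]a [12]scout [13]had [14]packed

The displaced element is "what" (word 1).
It is linked across 2 clause boundaries (that → that).
It functions as the direct object of "packed", so the gap sits immediately after word 14 ("packed").
Base order: The restorer has reported that this clerk mentioned that a scout had packed what.

14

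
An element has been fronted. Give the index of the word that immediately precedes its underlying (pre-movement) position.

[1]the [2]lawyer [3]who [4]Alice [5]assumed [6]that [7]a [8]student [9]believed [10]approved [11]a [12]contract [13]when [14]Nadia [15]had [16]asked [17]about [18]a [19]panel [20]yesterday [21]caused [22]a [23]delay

The displaced element is "the lawyer" (word 2).
It is linked across 2 clause boundaries (that → Ø).
It functions as the subject of "approved", so the gap sits immediately after word 9 ("believed").
Base order: Alice assumed that a student believed the lawyer approved a contract when Nadia had asked about a panel yesterday.

9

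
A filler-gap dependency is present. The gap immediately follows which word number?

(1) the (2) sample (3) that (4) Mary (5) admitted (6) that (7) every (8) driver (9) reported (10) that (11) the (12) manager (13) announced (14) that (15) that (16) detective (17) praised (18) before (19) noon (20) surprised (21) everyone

The displaced element is "the sample" (word 2).
It is linked across 3 clause boundaries (that → that → that).
It functions as the direct object of "praised", so the gap sits immediately after word 17 ("praised").
Base order: Mary admitted that every driver reported that the manager announced that that detective praised the sample before noon.

17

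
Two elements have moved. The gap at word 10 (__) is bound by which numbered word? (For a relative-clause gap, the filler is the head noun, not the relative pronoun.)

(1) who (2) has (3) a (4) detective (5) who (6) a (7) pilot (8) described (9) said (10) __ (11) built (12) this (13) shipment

1

The marked gap is the subject of "built".
Its filler is the fronted wh-phrase "who", at word 1.
(The other dependency links word 4 to a gap after word 8.)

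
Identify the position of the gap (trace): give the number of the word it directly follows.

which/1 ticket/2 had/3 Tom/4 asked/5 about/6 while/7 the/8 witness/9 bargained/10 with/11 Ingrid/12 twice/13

6

The displaced element is "which ticket" (word 2).
It functions as the object of the preposition "about" of "asked", so the gap sits immediately after word 6 ("about").
Base order: Tom had asked about which ticket while the witness bargained with Ingrid twice.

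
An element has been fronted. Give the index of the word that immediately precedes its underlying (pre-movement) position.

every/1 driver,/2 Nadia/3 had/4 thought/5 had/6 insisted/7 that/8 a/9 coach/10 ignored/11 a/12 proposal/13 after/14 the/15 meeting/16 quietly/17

5

The displaced element is "every driver" (word 2).
It is linked across 1 clause boundary (Ø).
It functions as the subject of "insisted", so the gap sits immediately after word 5 ("thought").
Base order: Nadia had thought that every driver had insisted that a coach ignored a proposal after the meeting quietly.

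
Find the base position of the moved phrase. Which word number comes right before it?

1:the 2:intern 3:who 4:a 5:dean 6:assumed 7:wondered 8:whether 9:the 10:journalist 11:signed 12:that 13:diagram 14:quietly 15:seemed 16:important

6

The displaced element is "the intern" (word 2).
It is linked across 1 clause boundary (Ø).
It functions as the subject of "wondered", so the gap sits immediately after word 6 ("assumed").
Base order: A dean assumed that the intern wondered whether the journalist signed that diagram quietly.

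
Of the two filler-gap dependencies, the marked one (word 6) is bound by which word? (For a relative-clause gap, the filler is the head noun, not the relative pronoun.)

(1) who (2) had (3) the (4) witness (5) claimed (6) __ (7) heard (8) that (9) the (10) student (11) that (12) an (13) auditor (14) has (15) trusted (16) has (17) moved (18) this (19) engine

The marked gap is the subject of "heard".
Its filler is the fronted wh-phrase "who", at word 1.
(The other dependency links word 10 to a gap after word 15.)

1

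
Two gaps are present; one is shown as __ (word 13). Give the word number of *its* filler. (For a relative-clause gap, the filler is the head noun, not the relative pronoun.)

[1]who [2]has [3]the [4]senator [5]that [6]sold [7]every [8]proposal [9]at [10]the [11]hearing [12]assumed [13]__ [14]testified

1

The marked gap is the subject of "testified".
Its filler is the fronted wh-phrase "who", at word 1.
(The other dependency links word 4 to a gap after word 5.)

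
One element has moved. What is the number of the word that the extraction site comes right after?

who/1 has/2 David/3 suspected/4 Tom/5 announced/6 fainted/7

The displaced element is "who" (word 1).
It is linked across 2 clause boundaries (Ø → Ø).
It functions as the subject of "fainted", so the gap sits immediately after word 6 ("announced").
Base order: David has suspected Tom announced that who fainted.

6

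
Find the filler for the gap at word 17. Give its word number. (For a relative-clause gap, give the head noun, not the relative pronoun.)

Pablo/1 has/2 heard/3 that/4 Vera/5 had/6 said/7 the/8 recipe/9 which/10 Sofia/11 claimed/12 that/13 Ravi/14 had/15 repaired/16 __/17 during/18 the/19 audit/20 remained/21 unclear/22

The gap at 17 is the object of "repaired", inside a relative clause.
The relative pronoun is "which" (word 10); it is bound by the head noun immediately before it.
Its filler is the head noun "recipe", at word 9.

9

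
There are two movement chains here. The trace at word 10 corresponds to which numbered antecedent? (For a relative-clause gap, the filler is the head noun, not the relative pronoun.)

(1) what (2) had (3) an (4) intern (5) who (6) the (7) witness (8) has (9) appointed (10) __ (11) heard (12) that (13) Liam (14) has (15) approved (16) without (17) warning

The marked gap is inside the relative clause, the direct object of "appointed".
Its filler is the head noun "intern" (via "who"), at word 4.
(The other dependency links word 1 to a gap after word 15.)

4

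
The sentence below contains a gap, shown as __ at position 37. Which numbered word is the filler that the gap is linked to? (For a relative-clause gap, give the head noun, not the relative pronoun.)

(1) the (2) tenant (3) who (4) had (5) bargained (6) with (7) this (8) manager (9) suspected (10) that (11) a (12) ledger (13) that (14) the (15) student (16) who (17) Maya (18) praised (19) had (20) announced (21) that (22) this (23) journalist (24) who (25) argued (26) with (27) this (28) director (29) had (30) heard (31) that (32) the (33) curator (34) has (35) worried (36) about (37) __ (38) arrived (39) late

The gap at 37 is the prepositional object of "worried", inside a relative clause.
The relative pronoun is "that" (word 13); it is bound by the head noun immediately before it.
Its filler is the head noun "ledger", at word 12.

12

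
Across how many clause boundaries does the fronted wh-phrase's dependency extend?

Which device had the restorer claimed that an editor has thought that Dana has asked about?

"which device" is extracted from the PP object of "asked".
Boundaries crossed, outermost first: [that], [that] — 2 in total.

2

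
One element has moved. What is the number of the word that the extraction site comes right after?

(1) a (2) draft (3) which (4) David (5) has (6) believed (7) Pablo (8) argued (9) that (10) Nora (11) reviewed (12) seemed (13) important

11

The displaced element is "a draft" (word 2).
It is linked across 2 clause boundaries (Ø → that).
It functions as the direct object of "reviewed", so the gap sits immediately after word 11 ("reviewed").
Base order: David has believed Pablo argued that Nora reviewed a draft.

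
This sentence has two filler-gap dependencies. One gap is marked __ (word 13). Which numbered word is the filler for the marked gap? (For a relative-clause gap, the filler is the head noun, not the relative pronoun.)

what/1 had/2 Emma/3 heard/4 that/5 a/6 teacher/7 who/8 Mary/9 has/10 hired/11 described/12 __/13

The marked gap is the direct object of "described".
Its filler is the fronted wh-phrase "what", at word 1.
(The other dependency links word 7 to a gap after word 11.)

1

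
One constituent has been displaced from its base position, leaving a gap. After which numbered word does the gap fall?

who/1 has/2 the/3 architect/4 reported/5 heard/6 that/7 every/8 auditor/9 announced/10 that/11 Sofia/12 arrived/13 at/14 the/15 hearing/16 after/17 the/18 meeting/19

The displaced element is "who" (word 1).
It is linked across 1 clause boundary (Ø).
It functions as the subject of "heard", so the gap sits immediately after word 5 ("reported").
Base order: The architect has reported who heard that every auditor announced that Sofia arrived at the hearing after the meeting.

5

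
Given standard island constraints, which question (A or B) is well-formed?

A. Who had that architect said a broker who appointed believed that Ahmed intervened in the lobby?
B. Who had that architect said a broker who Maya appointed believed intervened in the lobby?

In A, the wh-phrase is extracted from inside a complex-NP island (relative clause) (introduced by "who"), which blocks movement.
In B, the extraction path crosses only that-complement boundaries, which are transparent.
So B is grammatical.

B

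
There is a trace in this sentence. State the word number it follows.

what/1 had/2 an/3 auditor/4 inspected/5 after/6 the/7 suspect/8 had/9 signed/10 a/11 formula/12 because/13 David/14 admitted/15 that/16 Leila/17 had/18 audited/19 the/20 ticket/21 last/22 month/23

5

The displaced element is "what" (word 1).
It functions as the direct object of "inspected", so the gap sits immediately after word 5 ("inspected").
Base order: An auditor had inspected what after the suspect had signed a formula because David admitted that Leila had audited the ticket last month.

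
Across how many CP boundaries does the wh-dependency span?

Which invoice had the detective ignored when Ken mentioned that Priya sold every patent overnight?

"which invoice" originates inside the matrix clause — no clause boundary is crossed.

0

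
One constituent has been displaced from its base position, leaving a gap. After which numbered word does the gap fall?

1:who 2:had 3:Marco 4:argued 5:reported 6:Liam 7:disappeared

The displaced element is "who" (word 1).
It is linked across 1 clause boundary (Ø).
It functions as the subject of "reported", so the gap sits immediately after word 4 ("argued").
Base order: Marco had argued that who reported Liam disappeared.

4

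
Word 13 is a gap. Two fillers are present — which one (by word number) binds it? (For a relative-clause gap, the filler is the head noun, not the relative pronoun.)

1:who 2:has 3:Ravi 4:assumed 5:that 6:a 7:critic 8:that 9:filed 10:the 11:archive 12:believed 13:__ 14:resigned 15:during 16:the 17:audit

1

The marked gap is the subject of "resigned".
Its filler is the fronted wh-phrase "who", at word 1.
(The other dependency links word 7 to a gap after word 8.)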